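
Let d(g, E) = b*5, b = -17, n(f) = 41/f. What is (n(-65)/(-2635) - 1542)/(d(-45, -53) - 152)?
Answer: 264106009/40592175 ≈ 6.5063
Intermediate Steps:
d(g, E) = -85 (d(g, E) = -17*5 = -85)
(n(-65)/(-2635) - 1542)/(d(-45, -53) - 152) = ((41/(-65))/(-2635) - 1542)/(-85 - 152) = ((41*(-1/65))*(-1/2635) - 1542)/(-237) = (-41/65*(-1/2635) - 1542)*(-1/237) = (41/171275 - 1542)*(-1/237) = -264106009/171275*(-1/237) = 264106009/40592175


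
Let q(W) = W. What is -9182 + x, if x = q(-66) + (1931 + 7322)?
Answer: 5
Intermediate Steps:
x = 9187 (x = -66 + (1931 + 7322) = -66 + 9253 = 9187)
-9182 + x = -9182 + 9187 = 5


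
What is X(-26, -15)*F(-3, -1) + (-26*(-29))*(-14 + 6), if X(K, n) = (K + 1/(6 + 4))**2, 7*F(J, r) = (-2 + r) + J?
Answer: -330349/50 ≈ -6607.0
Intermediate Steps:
F(J, r) = -2/7 + J/7 + r/7 (F(J, r) = ((-2 + r) + J)/7 = (-2 + J + r)/7 = -2/7 + J/7 + r/7)
X(K, n) = (1/10 + K)**2 (X(K, n) = (K + 1/10)**2 = (1/10 + K)**2)
X(-26, -15)*F(-3, -1) + (-26*(-29))*(-14 + 6) = ((1 + 10*(-26))**2/100)*(-2/7 + (1/7)*(-3) + (1/7)*(-1)) + (-26*(-29))*(-14 + 6) = ((1 - 260)**2/100)*(-2/7 - 3/7 - 1/7) + 754*(-8) = ((1/100)*(-259)**2)*(-6/7) - 6032 = ((1/100)*67081)*(-6/7) - 6032 = (67081/100)*(-6/7) - 6032 = -28749/50 - 6032 = -330349/50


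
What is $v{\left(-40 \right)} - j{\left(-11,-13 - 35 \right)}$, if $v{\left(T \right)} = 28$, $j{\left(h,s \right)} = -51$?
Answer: $79$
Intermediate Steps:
$v{\left(-40 \right)} - j{\left(-11,-13 - 35 \right)} = 28 - -51 = 28 + 51 = 79$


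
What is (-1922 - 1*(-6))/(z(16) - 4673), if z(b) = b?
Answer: 1916/4657 ≈ 0.41142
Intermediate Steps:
(-1922 - 1*(-6))/(z(16) - 4673) = (-1922 - 1*(-6))/(16 - 4673) = (-1922 + 6)/(-4657) = -1916*(-1/4657) = 1916/4657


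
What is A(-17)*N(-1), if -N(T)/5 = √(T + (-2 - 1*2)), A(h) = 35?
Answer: -175*I*√5 ≈ -391.31*I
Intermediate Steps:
N(T) = -5*√(-4 + T) (N(T) = -5*√(T + (-2 - 1*2)) = -5*√(T + (-2 - 2)) = -5*√(T - 4) = -5*√(-4 + T))
A(-17)*N(-1) = 35*(-5*√(-4 - 1)) = 35*(-5*I*√5) = -175*I*√5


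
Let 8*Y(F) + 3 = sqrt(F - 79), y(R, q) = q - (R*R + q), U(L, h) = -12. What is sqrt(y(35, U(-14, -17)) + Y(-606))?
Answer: sqrt(-19606 + 2*I*sqrt(685))/4 ≈ 0.046729 + 35.005*I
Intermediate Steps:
y(R, q) = -R**2 (y(R, q) = q - (R**2 + q) = q - (q + R**2) = q + (-q - R**2) = -R**2)
Y(F) = -3/8 + sqrt(-79 + F)/8 (Y(F) = -3/8 + sqrt(F - 79)/8 = -3/8 + sqrt(-79 + F)/8)
sqrt(y(35, U(-14, -17)) + Y(-606)) = sqrt(-1*35**2 + (-3/8 + sqrt(-79 - 606)/8)) = sqrt(-1*1225 + (-3/8 + sqrt(-685)/8)) = sqrt(-1225 + (-3/8 + (I*sqrt(685))/8)) = sqrt(-1225 + (-3/8 + I*sqrt(685)/8)) = sqrt(-9803/8 + I*sqrt(685)/8)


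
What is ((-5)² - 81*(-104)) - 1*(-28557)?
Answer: 37006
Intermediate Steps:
((-5)² - 81*(-104)) - 1*(-28557) = (25 + 8424) + 28557 = 8449 + 28557 = 37006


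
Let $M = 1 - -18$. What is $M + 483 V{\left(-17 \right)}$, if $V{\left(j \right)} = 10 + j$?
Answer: $-3362$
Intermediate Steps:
$M = 19$ ($M = 1 + 18 = 19$)
$M + 483 V{\left(-17 \right)} = 19 + 483 \left(10 - 17\right) = 19 + 483 \left(-7\right) = 19 - 3381 = -3362$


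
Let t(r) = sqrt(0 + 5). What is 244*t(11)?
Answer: 244*sqrt(5) ≈ 545.60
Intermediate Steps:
t(r) = sqrt(5)
244*t(11) = 244*sqrt(5)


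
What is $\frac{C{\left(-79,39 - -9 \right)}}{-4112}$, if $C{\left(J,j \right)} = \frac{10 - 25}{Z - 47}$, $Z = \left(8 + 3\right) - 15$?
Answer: $- \frac{5}{69904} \approx -7.1527 \cdot 10^{-5}$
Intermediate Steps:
$Z = -4$ ($Z = 11 - 15 = -4$)
$C{\left(J,j \right)} = \frac{5}{17}$ ($C{\left(J,j \right)} = \frac{10 - 25}{-4 - 47} = - \frac{15}{-51} = \left(-15\right) \left(- \frac{1}{51}\right) = \frac{5}{17}$)
$\frac{C{\left(-79,39 - -9 \right)}}{-4112} = \frac{5}{17 \left(-4112\right)} = \frac{5}{17} \left(- \frac{1}{4112}\right) = - \frac{5}{69904}$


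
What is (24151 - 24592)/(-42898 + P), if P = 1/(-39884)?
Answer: 5862948/570314611 ≈ 0.010280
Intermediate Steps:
P = -1/39884 ≈ -2.5073e-5
(24151 - 24592)/(-42898 + P) = (24151 - 24592)/(-42898 - 1/39884) = -441/(-1710943833/39884) = -441*(-39884/1710943833) = 5862948/570314611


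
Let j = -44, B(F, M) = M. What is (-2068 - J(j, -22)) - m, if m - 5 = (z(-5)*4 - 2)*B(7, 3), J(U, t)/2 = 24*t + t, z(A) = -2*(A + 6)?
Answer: -943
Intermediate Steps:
z(A) = -12 - 2*A (z(A) = -2*(6 + A) = -12 - 2*A)
J(U, t) = 50*t (J(U, t) = 2*(24*t + t) = 2*(25*t) = 50*t)
m = -25 (m = 5 + ((-12 - 2*(-5))*4 - 2)*3 = 5 + ((-12 + 10)*4 - 2)*3 = 5 + (-2*4 - 2)*3 = 5 + (-8 - 2)*3 = 5 - 10*3 = 5 - 30 = -25)
(-2068 - J(j, -22)) - m = (-2068 - 50*(-22)) - 1*(-25) = (-2068 - 1*(-1100)) + 25 = (-2068 + 1100) + 25 = -968 + 25 = -943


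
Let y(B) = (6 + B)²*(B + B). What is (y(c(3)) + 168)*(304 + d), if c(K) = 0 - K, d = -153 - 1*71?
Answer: 9120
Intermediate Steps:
d = -224 (d = -153 - 71 = -224)
c(K) = -K
y(B) = 2*B*(6 + B)² (y(B) = (6 + B)²*(2*B) = 2*B*(6 + B)²)
(y(c(3)) + 168)*(304 + d) = (2*(-1*3)*(6 - 1*3)² + 168)*(304 - 224) = (2*(-3)*(6 - 3)² + 168)*80 = (2*(-3)*3² + 168)*80 = (2*(-3)*9 + 168)*80 = (-54 + 168)*80 = 114*80 = 9120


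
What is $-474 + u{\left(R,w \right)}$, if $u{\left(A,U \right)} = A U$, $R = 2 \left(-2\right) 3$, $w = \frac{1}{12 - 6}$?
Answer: $-476$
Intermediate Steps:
$w = \frac{1}{6}$ ($w = \frac{1}{12 - 6} = \frac{1}{6} \approx 0.16667$)
$R = -12$ ($R = \left(-4\right) 3 = -12$)
$-474 + u{\left(R,w \right)} = -474 - 2 = -476$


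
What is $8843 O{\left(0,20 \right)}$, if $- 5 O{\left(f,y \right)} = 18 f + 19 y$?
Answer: $-672068$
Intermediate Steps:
$O{\left(f,y \right)} = - \frac{19 y}{5} - \frac{18 f}{5}$ ($O{\left(f,y \right)} = - \frac{18 f + 19 y}{5} = - \frac{19 y}{5} - \frac{18 f}{5}$)
$8843 O{\left(0,20 \right)} = 8843 \left(\left(- \frac{19}{5}\right) 20 - 0\right) = 8843 \left(-76 + 0\right) = 8843 \left(-76\right) = -672068$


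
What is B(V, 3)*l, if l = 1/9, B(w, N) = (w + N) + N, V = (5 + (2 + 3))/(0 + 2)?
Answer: 11/9 ≈ 1.2222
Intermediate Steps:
V = 5 (V = (5 + 5)/2 = 10*(½) = 5)
B(w, N) = w + 2*N (B(w, N) = (N + w) + N = w + 2*N)
l = ⅑ ≈ 0.11111
B(V, 3)*l = (5 + 2*3)*(⅑) = (5 + 6)*(⅑) = 11*(⅑) = 11/9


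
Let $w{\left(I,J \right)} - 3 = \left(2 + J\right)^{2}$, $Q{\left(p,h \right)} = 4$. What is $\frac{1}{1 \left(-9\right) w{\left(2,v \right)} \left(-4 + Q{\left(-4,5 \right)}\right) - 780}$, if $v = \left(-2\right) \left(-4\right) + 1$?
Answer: $- \frac{1}{780} \approx -0.0012821$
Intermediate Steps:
$v = 9$ ($v = 8 + 1 = 9$)
$w{\left(I,J \right)} = 3 + \left(2 + J\right)^{2}$
$\frac{1}{1 \left(-9\right) w{\left(2,v \right)} \left(-4 + Q{\left(-4,5 \right)}\right) - 780} = \frac{1}{1 \left(-9\right) \left(3 + \left(2 + 9\right)^{2}\right) \left(-4 + 4\right) - 780} = \frac{1}{- 9 \left(3 + 11^{2}\right) 0 - 780} = \frac{1}{- 9 \left(3 + 121\right) 0 - 780} = \frac{1}{- 9 \cdot 124 \cdot 0 - 780} = \frac{1}{\left(-9\right) 0 - 780} = \frac{1}{0 - 780} = \frac{1}{-780} = - \frac{1}{780}$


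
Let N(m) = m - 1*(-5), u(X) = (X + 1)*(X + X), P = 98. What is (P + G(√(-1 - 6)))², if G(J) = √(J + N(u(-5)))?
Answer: (98 + √(45 + I*√7))² ≈ 10964.0 + 41.28*I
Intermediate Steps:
u(X) = 2*X*(1 + X) (u(X) = (1 + X)*(2*X) = 2*X*(1 + X))
N(m) = 5 + m (N(m) = m + 5 = 5 + m)
G(J) = √(45 + J) (G(J) = √(J + (5 + 2*(-5)*(1 - 5))) = √(J + (5 + 2*(-5)*(-4))) = √(J + (5 + 40)) = √(J + 45) = √(45 + J))
(P + G(√(-1 - 6)))² = (98 + √(45 + √(-1 - 6)))² = (98 + √(45 + √(-7)))² = (98 + √(45 + I*√7))²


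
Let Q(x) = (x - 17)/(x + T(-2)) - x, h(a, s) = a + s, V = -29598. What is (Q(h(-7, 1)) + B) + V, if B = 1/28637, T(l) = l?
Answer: -6778750173/229096 ≈ -29589.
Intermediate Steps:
B = 1/28637 ≈ 3.4920e-5
Q(x) = -x + (-17 + x)/(-2 + x) (Q(x) = (x - 17)/(x - 2) - x = (-17 + x)/(-2 + x) - x = -x + (-17 + x)/(-2 + x))
(Q(h(-7, 1)) + B) + V = ((-17 - (-7 + 1)**2 + 3*(-7 + 1))/(-2 + (-7 + 1)) + 1/28637) - 29598 = ((-17 - 1*(-6)**2 + 3*(-6))/(-2 - 6) + 1/28637) - 29598 = ((-17 - 1*36 - 18)/(-8) + 1/28637) - 29598 = (-(-17 - 36 - 18)/8 + 1/28637) - 29598 = (-1/8*(-71) + 1/28637) - 29598 = (71/8 + 1/28637) - 29598 = 2033235/229096 - 29598 = -6778750173/229096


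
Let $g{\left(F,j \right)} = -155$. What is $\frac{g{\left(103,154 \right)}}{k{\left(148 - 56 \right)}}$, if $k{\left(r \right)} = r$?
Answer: $- \frac{155}{92} \approx -1.6848$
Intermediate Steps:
$\frac{g{\left(103,154 \right)}}{k{\left(148 - 56 \right)}} = - \frac{155}{148 - 56} = - \frac{155}{92}$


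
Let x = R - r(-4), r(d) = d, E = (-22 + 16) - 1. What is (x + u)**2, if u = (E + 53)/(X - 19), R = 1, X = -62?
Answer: 128881/6561 ≈ 19.643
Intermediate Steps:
E = -7 (E = -6 - 1 = -7)
x = 5 (x = 1 - 1*(-4) = 1 + 4 = 5)
u = -46/81 (u = (-7 + 53)/(-62 - 19) = 46/(-81) = 46*(-1/81) = -46/81 ≈ -0.56790)
(x + u)**2 = (5 - 46/81)**2 = (359/81)**2 = 128881/6561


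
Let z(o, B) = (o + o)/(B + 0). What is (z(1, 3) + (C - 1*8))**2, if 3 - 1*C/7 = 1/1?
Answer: 400/9 ≈ 44.444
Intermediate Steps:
C = 14 (C = 21 - 7/1 = 21 - 7*1 = 21 - 7 = 14)
z(o, B) = 2*o/B (z(o, B) = (2*o)/B = 2*o/B)
(z(1, 3) + (C - 1*8))**2 = (2*1/3 + (14 - 1*8))**2 = (2*1*(1/3) + (14 - 8))**2 = (2/3 + 6)**2 = (20/3)**2 = 400/9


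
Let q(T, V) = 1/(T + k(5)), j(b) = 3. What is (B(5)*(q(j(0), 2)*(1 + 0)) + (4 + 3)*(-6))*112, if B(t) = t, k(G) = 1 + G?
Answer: -41776/9 ≈ -4641.8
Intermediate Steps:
q(T, V) = 1/(6 + T) (q(T, V) = 1/(T + (1 + 5)) = 1/(T + 6) = 1/(6 + T))
(B(5)*(q(j(0), 2)*(1 + 0)) + (4 + 3)*(-6))*112 = (5*((1 + 0)/(6 + 3)) + (4 + 3)*(-6))*112 = (5*(1/9) + 7*(-6))*112 = (5*((⅑)*1) - 42)*112 = (5*(⅑) - 42)*112 = (5/9 - 42)*112 = -373/9*112 = -41776/9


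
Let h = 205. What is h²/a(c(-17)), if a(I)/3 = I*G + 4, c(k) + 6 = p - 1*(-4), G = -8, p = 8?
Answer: -42025/132 ≈ -318.37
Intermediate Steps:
c(k) = 6 (c(k) = -6 + (8 - 1*(-4)) = -6 + (8 + 4) = -6 + 12 = 6)
a(I) = 12 - 24*I (a(I) = 3*(I*(-8) + 4) = 3*(-8*I + 4) = 3*(4 - 8*I) = 12 - 24*I)
h²/a(c(-17)) = 205²/(12 - 24*6) = 42025/(12 - 144) = 42025/(-132) = 42025*(-1/132) = -42025/132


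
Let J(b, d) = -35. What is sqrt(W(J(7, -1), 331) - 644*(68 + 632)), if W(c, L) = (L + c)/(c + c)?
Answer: 2*I*sqrt(138058795)/35 ≈ 671.42*I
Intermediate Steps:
W(c, L) = (L + c)/(2*c) (W(c, L) = (L + c)/((2*c)) = (L + c)*(1/(2*c)) = (L + c)/(2*c))
sqrt(W(J(7, -1), 331) - 644*(68 + 632)) = sqrt((1/2)*(331 - 35)/(-35) - 644*(68 + 632)) = sqrt((1/2)*(-1/35)*296 - 644*700) = sqrt(-148/35 - 450800) = sqrt(-15778148/35) = 2*I*sqrt(138058795)/35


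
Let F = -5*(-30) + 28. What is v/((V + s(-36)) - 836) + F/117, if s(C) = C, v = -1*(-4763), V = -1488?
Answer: -137191/276120 ≈ -0.49685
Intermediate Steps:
v = 4763
F = 178 (F = 150 + 28 = 178)
v/((V + s(-36)) - 836) + F/117 = 4763/((-1488 - 36) - 836) + 178/117 = 4763/(-1524 - 836) + 178*(1/117) = 4763/(-2360) + 178/117 = 4763*(-1/2360) + 178/117 = -4763/2360 + 178/117 = -137191/276120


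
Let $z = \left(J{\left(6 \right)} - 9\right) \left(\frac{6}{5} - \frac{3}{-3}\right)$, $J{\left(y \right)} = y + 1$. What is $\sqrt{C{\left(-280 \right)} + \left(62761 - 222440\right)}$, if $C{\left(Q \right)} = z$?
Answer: $\frac{9 i \sqrt{49285}}{5} \approx 399.6 i$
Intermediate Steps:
$J{\left(y \right)} = 1 + y$
$z = - \frac{22}{5}$ ($z = \left(\left(1 + 6\right) - 9\right) \left(\frac{6}{5} - \frac{3}{-3}\right) = \left(7 - 9\right) \left(6 \cdot \frac{1}{5} - -1\right) = - 2 \left(\frac{6}{5} + 1\right) = \left(-2\right) \frac{11}{5} = - \frac{22}{5} \approx -4.4$)
$C{\left(Q \right)} = - \frac{22}{5}$
$\sqrt{C{\left(-280 \right)} + \left(62761 - 222440\right)} = \sqrt{- \frac{22}{5} + \left(62761 - 222440\right)} = \sqrt{- \frac{22}{5} - 159679} = \sqrt{- \frac{798417}{5}} = \frac{9 i \sqrt{49285}}{5}$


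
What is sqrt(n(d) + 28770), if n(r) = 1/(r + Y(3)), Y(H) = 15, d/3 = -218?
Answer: sqrt(1305266059)/213 ≈ 169.62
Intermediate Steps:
d = -654 (d = 3*(-218) = -654)
n(r) = 1/(15 + r) (n(r) = 1/(r + 15) = 1/(15 + r))
sqrt(n(d) + 28770) = sqrt(1/(15 - 654) + 28770) = sqrt(1/(-639) + 28770) = sqrt(-1/639 + 28770) = sqrt(18384029/639) = sqrt(1305266059)/213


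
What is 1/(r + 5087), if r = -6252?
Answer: -1/1165 ≈ -0.00085837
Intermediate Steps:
1/(r + 5087) = 1/(-6252 + 5087) = 1/(-1165) = -1/1165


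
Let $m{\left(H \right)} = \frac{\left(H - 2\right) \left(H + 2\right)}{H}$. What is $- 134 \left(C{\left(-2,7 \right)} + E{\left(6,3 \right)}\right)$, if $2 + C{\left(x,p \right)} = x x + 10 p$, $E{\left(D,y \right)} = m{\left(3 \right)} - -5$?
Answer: $- \frac{31624}{3} \approx -10541.0$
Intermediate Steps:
$m{\left(H \right)} = \frac{\left(-2 + H\right) \left(2 + H\right)}{H}$
$E{\left(D,y \right)} = \frac{20}{3}$ ($E{\left(D,y \right)} = \left(3 - \frac{4}{3}\right) - -5 = \left(3 - \frac{4}{3}\right) + 5 = \frac{5}{3} + 5 = \frac{20}{3}$)
$C{\left(x,p \right)} = -2 + x^{2} + 10 p$ ($C{\left(x,p \right)} = -2 + \left(x x + 10 p\right) = -2 + \left(x^{2} + 10 p\right) = -2 + x^{2} + 10 p$)
$- 134 \left(C{\left(-2,7 \right)} + E{\left(6,3 \right)}\right) = - 134 \left(\left(-2 + \left(-2\right)^{2} + 10 \cdot 7\right) + \frac{20}{3}\right) = - 134 \left(\left(-2 + 4 + 70\right) + \frac{20}{3}\right) = - 134 \left(72 + \frac{20}{3}\right) = \left(-134\right) \frac{236}{3} = - \frac{31624}{3}$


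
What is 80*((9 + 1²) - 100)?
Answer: -7200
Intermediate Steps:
80*((9 + 1²) - 100) = 80*((9 + 1) - 100) = 80*(10 - 100) = 80*(-90) = -7200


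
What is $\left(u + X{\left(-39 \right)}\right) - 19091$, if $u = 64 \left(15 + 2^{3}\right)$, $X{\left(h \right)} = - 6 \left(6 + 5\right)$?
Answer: $-17685$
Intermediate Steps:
$X{\left(h \right)} = -66$ ($X{\left(h \right)} = \left(-6\right) 11 = -66$)
$u = 1472$ ($u = 64 \left(15 + 8\right) = 64 \cdot 23 = 1472$)
$\left(u + X{\left(-39 \right)}\right) - 19091 = \left(1472 - 66\right) - 19091 = 1406 - 19091 = -17685$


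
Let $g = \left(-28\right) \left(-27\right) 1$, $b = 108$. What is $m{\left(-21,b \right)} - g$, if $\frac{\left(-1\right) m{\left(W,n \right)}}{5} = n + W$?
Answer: $-1191$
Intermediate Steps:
$m{\left(W,n \right)} = - 5 W - 5 n$ ($m{\left(W,n \right)} = - 5 \left(n + W\right) = - 5 \left(W + n\right) = - 5 W - 5 n$)
$g = 756$ ($g = 756 \cdot 1 = 756$)
$m{\left(-21,b \right)} - g = \left(\left(-5\right) \left(-21\right) - 540\right) - 756 = \left(105 - 540\right) - 756 = -435 - 756 = -1191$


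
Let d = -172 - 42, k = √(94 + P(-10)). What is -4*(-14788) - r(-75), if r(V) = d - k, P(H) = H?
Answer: 59366 + 2*√21 ≈ 59375.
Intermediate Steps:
k = 2*√21 (k = √(94 - 10) = √84 = 2*√21 ≈ 9.1651)
d = -214
r(V) = -214 - 2*√21
-4*(-14788) - r(-75) = -4*(-14788) - (-214 - 2*√21) = 59152 + (214 + 2*√21) = 59366 + 2*√21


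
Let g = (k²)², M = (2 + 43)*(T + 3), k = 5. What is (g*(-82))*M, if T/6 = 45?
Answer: -629606250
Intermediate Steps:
T = 270 (T = 6*45 = 270)
M = 12285 (M = (2 + 43)*(270 + 3) = 45*273 = 12285)
g = 625 (g = (5²)² = 25² = 625)
(g*(-82))*M = (625*(-82))*12285 = -51250*12285 = -629606250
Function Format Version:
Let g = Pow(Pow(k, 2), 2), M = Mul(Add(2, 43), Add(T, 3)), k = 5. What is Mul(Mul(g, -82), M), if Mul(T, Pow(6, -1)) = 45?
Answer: -629606250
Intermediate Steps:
T = 270 (T = Mul(6, 45) = 270)
M = 12285 (M = Mul(Add(2, 43), Add(270, 3)) = Mul(45, 273) = 12285)
g = 625 (g = Pow(Pow(5, 2), 2) = Pow(25, 2) = 625)
Mul(Mul(g, -82), M) = Mul(Mul(625, -82), 12285) = Mul(-51250, 12285) = -629606250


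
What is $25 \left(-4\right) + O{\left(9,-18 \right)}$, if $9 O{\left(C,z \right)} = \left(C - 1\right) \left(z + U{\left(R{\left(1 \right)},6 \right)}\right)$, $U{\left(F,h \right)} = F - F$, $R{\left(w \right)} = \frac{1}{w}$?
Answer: $-116$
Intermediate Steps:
$U{\left(F,h \right)} = 0$
$O{\left(C,z \right)} = \frac{z \left(-1 + C\right)}{9}$ ($O{\left(C,z \right)} = \frac{\left(C - 1\right) \left(z + 0\right)}{9} = \frac{\left(-1 + C\right) z}{9} = \frac{z \left(-1 + C\right)}{9}$)
$25 \left(-4\right) + O{\left(9,-18 \right)} = 25 \left(-4\right) + \frac{1}{9} \left(-18\right) \left(-1 + 9\right) = -100 + \frac{1}{9} \left(-18\right) 8 = -100 - 16 = -116$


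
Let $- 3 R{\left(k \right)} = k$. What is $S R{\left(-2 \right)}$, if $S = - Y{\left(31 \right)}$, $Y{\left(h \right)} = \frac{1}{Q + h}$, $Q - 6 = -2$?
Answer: $- \frac{2}{105} \approx -0.019048$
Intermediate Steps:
$Q = 4$ ($Q = 6 - 2 = 4$)
$Y{\left(h \right)} = \frac{1}{4 + h}$
$R{\left(k \right)} = - \frac{k}{3}$
$S = - \frac{1}{35}$ ($S = - \frac{1}{4 + 31} = - \frac{1}{35} \approx -0.028571$)
$S R{\left(-2 \right)} = - \frac{\left(- \frac{1}{3}\right) \left(-2\right)}{35} = \left(- \frac{1}{35}\right) \frac{2}{3} = - \frac{2}{105}$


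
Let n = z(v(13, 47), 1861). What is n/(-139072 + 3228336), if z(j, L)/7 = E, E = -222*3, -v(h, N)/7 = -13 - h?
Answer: -2331/1544632 ≈ -0.0015091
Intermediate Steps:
v(h, N) = 91 + 7*h (v(h, N) = -7*(-13 - h) = 91 + 7*h)
E = -666
z(j, L) = -4662 (z(j, L) = 7*(-666) = -4662)
n = -4662
n/(-139072 + 3228336) = -4662/(-139072 + 3228336) = -4662/3089264 = -4662*1/3089264 = -2331/1544632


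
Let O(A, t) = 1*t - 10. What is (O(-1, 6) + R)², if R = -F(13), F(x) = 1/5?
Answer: 441/25 ≈ 17.640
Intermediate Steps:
F(x) = ⅕
R = -⅕ (R = -1*⅕ = -⅕ ≈ -0.20000)
O(A, t) = -10 + t (O(A, t) = t - 10 = -10 + t)
(O(-1, 6) + R)² = ((-10 + 6) - ⅕)² = (-4 - ⅕)² = (-21/5)² = 441/25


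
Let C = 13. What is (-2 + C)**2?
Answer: 121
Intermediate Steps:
(-2 + C)**2 = (-2 + 13)**2 = 11**2 = 121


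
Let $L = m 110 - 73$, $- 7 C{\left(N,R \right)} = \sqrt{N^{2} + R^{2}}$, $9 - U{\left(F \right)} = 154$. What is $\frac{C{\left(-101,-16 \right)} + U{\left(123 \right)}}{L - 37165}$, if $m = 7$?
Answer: $\frac{145}{36468} + \frac{\sqrt{10457}}{255276} \approx 0.0043767$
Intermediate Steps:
$U{\left(F \right)} = -145$ ($U{\left(F \right)} = 9 - 154 = -145$)
$C{\left(N,R \right)} = - \frac{\sqrt{N^{2} + R^{2}}}{7}$
$L = 697$ ($L = 7 \cdot 110 - 73 = 770 - 73 = 697$)
$\frac{C{\left(-101,-16 \right)} + U{\left(123 \right)}}{L - 37165} = \frac{- \frac{\sqrt{\left(-101\right)^{2} + \left(-16\right)^{2}}}{7} - 145}{697 - 37165} = \frac{- \frac{\sqrt{10201 + 256}}{7} - 145}{-36468} = \left(- \frac{\sqrt{10457}}{7} - 145\right) \left(- \frac{1}{36468}\right) = \left(-145 - \frac{\sqrt{10457}}{7}\right) \left(- \frac{1}{36468}\right) = \frac{145}{36468} + \frac{\sqrt{10457}}{255276}$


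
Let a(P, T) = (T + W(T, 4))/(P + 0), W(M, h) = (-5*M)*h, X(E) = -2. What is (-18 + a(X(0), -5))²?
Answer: 17161/4 ≈ 4290.3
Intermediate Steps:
W(M, h) = -5*M*h
a(P, T) = -19*T/P (a(P, T) = (T - 5*T*4)/(P + 0) = (T - 20*T)/P = (-19*T)/P = -19*T/P)
(-18 + a(X(0), -5))² = (-18 - 19*(-5)/(-2))² = (-18 - 19*(-5)*(-½))² = (-18 - 95/2)² = (-131/2)² = 17161/4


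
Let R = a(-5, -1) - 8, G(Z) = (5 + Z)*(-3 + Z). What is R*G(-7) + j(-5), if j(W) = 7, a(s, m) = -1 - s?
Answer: -73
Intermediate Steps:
G(Z) = (-3 + Z)*(5 + Z)
R = -4 (R = (-1 - 1*(-5)) - 8 = (-1 + 5) - 8 = 4 - 8 = -4)
R*G(-7) + j(-5) = -4*(-15 + (-7)**2 + 2*(-7)) + 7 = -4*(-15 + 49 - 14) + 7 = -4*20 + 7 = -80 + 7 = -73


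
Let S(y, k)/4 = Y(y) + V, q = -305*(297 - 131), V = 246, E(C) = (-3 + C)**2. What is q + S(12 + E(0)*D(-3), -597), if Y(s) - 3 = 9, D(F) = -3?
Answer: -49598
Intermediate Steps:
Y(s) = 12 (Y(s) = 3 + 9 = 12)
q = -50630 (q = -305*166 = -50630)
S(y, k) = 1032 (S(y, k) = 4*(12 + 246) = 4*258 = 1032)
q + S(12 + E(0)*D(-3), -597) = -50630 + 1032 = -49598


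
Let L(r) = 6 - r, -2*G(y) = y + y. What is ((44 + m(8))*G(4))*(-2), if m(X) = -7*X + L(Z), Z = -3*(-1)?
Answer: -72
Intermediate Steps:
G(y) = -y (G(y) = -(y + y)/2 = -y)
Z = 3
m(X) = 3 - 7*X (m(X) = -7*X + (6 - 1*3) = -7*X + (6 - 3) = -7*X + 3 = 3 - 7*X)
((44 + m(8))*G(4))*(-2) = ((44 + (3 - 7*8))*(-1*4))*(-2) = ((44 + (3 - 56))*(-4))*(-2) = ((44 - 53)*(-4))*(-2) = -9*(-4)*(-2) = 36*(-2) = -72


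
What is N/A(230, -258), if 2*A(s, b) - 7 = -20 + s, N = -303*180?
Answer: -109080/217 ≈ -502.67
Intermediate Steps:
N = -54540
A(s, b) = -13/2 + s/2 (A(s, b) = 7/2 + (-20 + s)/2 = 7/2 + (-10 + s/2) = -13/2 + s/2)
N/A(230, -258) = -54540/(-13/2 + (½)*230) = -54540/(-13/2 + 115) = -54540/217/2 = -54540*2/217 = -109080/217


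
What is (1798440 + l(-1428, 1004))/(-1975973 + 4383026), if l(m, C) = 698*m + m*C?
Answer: -1008/3839 ≈ -0.26257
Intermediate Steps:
l(m, C) = 698*m + C*m
(1798440 + l(-1428, 1004))/(-1975973 + 4383026) = (1798440 - 1428*(698 + 1004))/(-1975973 + 4383026) = (1798440 - 1428*1702)/2407053 = (1798440 - 2430456)*(1/2407053) = -632016*1/2407053 = -1008/3839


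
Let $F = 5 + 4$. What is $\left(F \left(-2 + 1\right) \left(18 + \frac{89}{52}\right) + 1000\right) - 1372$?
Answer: $- \frac{28569}{52} \approx -549.4$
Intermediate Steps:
$F = 9$
$\left(F \left(-2 + 1\right) \left(18 + \frac{89}{52}\right) + 1000\right) - 1372 = \left(9 \left(-2 + 1\right) \left(18 + \frac{89}{52}\right) + 1000\right) - 1372 = \left(9 \left(-1\right) \left(18 + 89 \cdot \frac{1}{52}\right) + 1000\right) - 1372 = \left(- 9 \left(18 + \frac{89}{52}\right) + 1000\right) - 1372 = \left(\left(-9\right) \frac{1025}{52} + 1000\right) - 1372 = \left(- \frac{9225}{52} + 1000\right) - 1372 = \frac{42775}{52} - 1372 = - \frac{28569}{52}$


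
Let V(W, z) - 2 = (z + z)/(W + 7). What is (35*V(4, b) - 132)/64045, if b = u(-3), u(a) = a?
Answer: -892/704495 ≈ -0.0012662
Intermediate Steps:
b = -3
V(W, z) = 2 + 2*z/(7 + W) (V(W, z) = 2 + (z + z)/(W + 7) = 2 + (2*z)/(7 + W) = 2 + 2*z/(7 + W))
(35*V(4, b) - 132)/64045 = (35*(2*(7 + 4 - 3)/(7 + 4)) - 132)/64045 = (35*(2*8/11) - 132)*(1/64045) = (35*(2*(1/11)*8) - 132)*(1/64045) = (35*(16/11) - 132)*(1/64045) = (560/11 - 132)*(1/64045) = -892/11*1/64045 = -892/704495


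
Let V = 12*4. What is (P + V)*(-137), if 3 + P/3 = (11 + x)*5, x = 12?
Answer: -52608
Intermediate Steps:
V = 48
P = 336 (P = -9 + 3*((11 + 12)*5) = -9 + 3*(23*5) = -9 + 3*115 = -9 + 345 = 336)
(P + V)*(-137) = (336 + 48)*(-137) = 384*(-137) = -52608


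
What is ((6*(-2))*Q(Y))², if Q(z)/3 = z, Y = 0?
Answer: 0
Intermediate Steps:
Q(z) = 3*z
((6*(-2))*Q(Y))² = ((6*(-2))*(3*0))² = (-12*0)² = 0² = 0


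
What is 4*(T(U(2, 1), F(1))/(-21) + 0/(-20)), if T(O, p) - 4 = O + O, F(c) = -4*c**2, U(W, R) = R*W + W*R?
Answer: -16/7 ≈ -2.2857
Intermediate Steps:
U(W, R) = 2*R*W (U(W, R) = R*W + R*W = 2*R*W)
T(O, p) = 4 + 2*O (T(O, p) = 4 + (O + O) = 4 + 2*O)
4*(T(U(2, 1), F(1))/(-21) + 0/(-20)) = 4*((4 + 2*(2*1*2))/(-21) + 0/(-20)) = 4*((4 + 2*4)*(-1/21) + 0*(-1/20)) = 4*((4 + 8)*(-1/21) + 0) = 4*(12*(-1/21) + 0) = 4*(-4/7 + 0) = 4*(-4/7) = -16/7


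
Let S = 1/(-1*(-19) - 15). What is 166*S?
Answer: 83/2 ≈ 41.500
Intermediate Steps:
S = ¼ (S = 1/(19 - 15) = 1/4 = ¼ ≈ 0.25000)
166*S = 166*(¼) = 83/2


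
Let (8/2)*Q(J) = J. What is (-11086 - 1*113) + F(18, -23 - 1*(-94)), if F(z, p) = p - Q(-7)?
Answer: -44505/4 ≈ -11126.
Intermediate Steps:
Q(J) = J/4
F(z, p) = 7/4 + p (F(z, p) = p - (-7)/4 = p - 1*(-7/4) = p + 7/4 = 7/4 + p)
(-11086 - 1*113) + F(18, -23 - 1*(-94)) = (-11086 - 1*113) + (7/4 + (-23 - 1*(-94))) = (-11086 - 113) + (7/4 + (-23 + 94)) = -11199 + (7/4 + 71) = -11199 + 291/4 = -44505/4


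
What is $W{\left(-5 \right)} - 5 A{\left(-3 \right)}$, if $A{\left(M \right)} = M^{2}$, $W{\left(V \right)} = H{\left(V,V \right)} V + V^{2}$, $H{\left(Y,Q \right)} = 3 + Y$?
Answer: $-10$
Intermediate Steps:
$W{\left(V \right)} = V^{2} + V \left(3 + V\right)$ ($W{\left(V \right)} = \left(3 + V\right) V + V^{2} = V \left(3 + V\right) + V^{2} = V^{2} + V \left(3 + V\right)$)
$W{\left(-5 \right)} - 5 A{\left(-3 \right)} = - 5 \left(3 + 2 \left(-5\right)\right) - 5 \left(-3\right)^{2} = - 5 \left(3 - 10\right) - 45 = \left(-5\right) \left(-7\right) - 45 = 35 - 45 = -10$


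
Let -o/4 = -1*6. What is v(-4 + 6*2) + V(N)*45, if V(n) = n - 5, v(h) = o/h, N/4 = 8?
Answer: 1218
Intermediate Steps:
o = 24 (o = -(-4)*6 = -4*(-6) = 24)
N = 32 (N = 4*8 = 32)
v(h) = 24/h
V(n) = -5 + n
v(-4 + 6*2) + V(N)*45 = 24/(-4 + 6*2) + (-5 + 32)*45 = 24/(-4 + 12) + 27*45 = 24/8 + 1215 = 24*(⅛) + 1215 = 3 + 1215 = 1218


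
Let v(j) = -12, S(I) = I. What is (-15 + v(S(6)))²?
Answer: 729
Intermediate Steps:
(-15 + v(S(6)))² = (-15 - 12)² = (-27)² = 729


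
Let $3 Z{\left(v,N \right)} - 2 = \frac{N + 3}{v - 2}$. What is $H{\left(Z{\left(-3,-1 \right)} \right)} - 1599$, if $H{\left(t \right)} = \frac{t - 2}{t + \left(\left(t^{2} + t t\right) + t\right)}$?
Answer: $- \frac{294381}{184} \approx -1599.9$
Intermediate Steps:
$Z{\left(v,N \right)} = \frac{2}{3} + \frac{3 + N}{3 \left(-2 + v\right)}$ ($Z{\left(v,N \right)} = \frac{2}{3} + \frac{\left(N + 3\right) \frac{1}{v - 2}}{3} = \frac{2}{3} + \frac{\left(3 + N\right) \frac{1}{-2 + v}}{3} = \frac{2}{3} + \frac{\frac{1}{-2 + v} \left(3 + N\right)}{3} = \frac{2}{3} + \frac{3 + N}{3 \left(-2 + v\right)}$)
$H{\left(t \right)} = \frac{-2 + t}{2 t + 2 t^{2}}$ ($H{\left(t \right)} = \frac{-2 + t}{t + \left(\left(t^{2} + t^{2}\right) + t\right)} = \frac{-2 + t}{t + \left(2 t^{2} + t\right)} = \frac{-2 + t}{t + \left(t + 2 t^{2}\right)} = \frac{-2 + t}{2 t + 2 t^{2}}$)
$H{\left(Z{\left(-3,-1 \right)} \right)} - 1599 = \frac{-2 + \frac{-1 - 1 + 2 \left(-3\right)}{3 \left(-2 - 3\right)}}{2 \frac{-1 - 1 + 2 \left(-3\right)}{3 \left(-2 - 3\right)} \left(1 + \frac{-1 - 1 + 2 \left(-3\right)}{3 \left(-2 - 3\right)}\right)} - 1599 = \frac{-2 + \frac{-1 - 1 - 6}{3 \left(-5\right)}}{2 \frac{-1 - 1 - 6}{3 \left(-5\right)} \left(1 + \frac{-1 - 1 - 6}{3 \left(-5\right)}\right)} - 1599 = \frac{-2 + \frac{1}{3} \left(- \frac{1}{5}\right) \left(-8\right)}{2 \cdot \frac{1}{3} \left(- \frac{1}{5}\right) \left(-8\right) \left(1 + \frac{1}{3} \left(- \frac{1}{5}\right) \left(-8\right)\right)} - 1599 = \frac{-2 + \frac{8}{15}}{2 \cdot \frac{8}{15} \left(1 + \frac{8}{15}\right)} - 1599 = \frac{1}{2} \cdot \frac{15}{8} \frac{1}{\frac{23}{15}} \left(- \frac{22}{15}\right) - 1599 = \frac{1}{2} \cdot \frac{15}{8} \cdot \frac{15}{23} \left(- \frac{22}{15}\right) - 1599 = - \frac{165}{184} - 1599 = - \frac{294381}{184}$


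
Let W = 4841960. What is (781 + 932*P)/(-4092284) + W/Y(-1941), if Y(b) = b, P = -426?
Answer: -19813906313449/7943123244 ≈ -2494.5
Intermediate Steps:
(781 + 932*P)/(-4092284) + W/Y(-1941) = (781 + 932*(-426))/(-4092284) + 4841960/(-1941) = (781 - 397032)*(-1/4092284) + 4841960*(-1/1941) = -396251*(-1/4092284) - 4841960/1941 = 396251/4092284 - 4841960/1941 = -19813906313449/7943123244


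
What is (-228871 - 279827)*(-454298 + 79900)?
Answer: 190455513804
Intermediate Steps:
(-228871 - 279827)*(-454298 + 79900) = -508698*(-374398) = 190455513804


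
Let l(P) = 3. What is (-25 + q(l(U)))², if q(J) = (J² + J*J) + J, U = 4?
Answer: 16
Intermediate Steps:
q(J) = J + 2*J² (q(J) = (J² + J²) + J = 2*J² + J = J + 2*J²)
(-25 + q(l(U)))² = (-25 + 3*(1 + 2*3))² = (-25 + 3*(1 + 6))² = (-25 + 3*7)² = (-25 + 21)² = (-4)² = 16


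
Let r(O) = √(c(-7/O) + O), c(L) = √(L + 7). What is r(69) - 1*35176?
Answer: -35176 + √(328509 + 138*√8211)/69 ≈ -35168.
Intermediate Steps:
c(L) = √(7 + L)
r(O) = √(O + √(7 - 7/O)) (r(O) = √(√(7 - 7/O) + O) = √(O + √(7 - 7/O)))
r(69) - 1*35176 = √(69 + √7*√((-1 + 69)/69)) - 1*35176 = √(69 + √7*√((1/69)*68)) - 35176 = √(69 + √7*√(68/69)) - 35176 = √(69 + √7*(2*√1173/69)) - 35176 = √(69 + 2*√8211/69) - 35176 = -35176 + √(69 + 2*√8211/69)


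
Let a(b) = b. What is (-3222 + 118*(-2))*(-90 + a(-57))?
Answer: 508326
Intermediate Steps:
(-3222 + 118*(-2))*(-90 + a(-57)) = (-3222 + 118*(-2))*(-90 - 57) = (-3222 - 236)*(-147) = -3458*(-147) = 508326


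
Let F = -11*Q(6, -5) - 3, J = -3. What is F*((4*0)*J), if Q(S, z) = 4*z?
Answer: 0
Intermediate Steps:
F = 217 (F = -44*(-5) - 3 = -11*(-20) - 3 = 220 - 3 = 217)
F*((4*0)*J) = 217*((4*0)*(-3)) = 217*(0*(-3)) = 217*0 = 0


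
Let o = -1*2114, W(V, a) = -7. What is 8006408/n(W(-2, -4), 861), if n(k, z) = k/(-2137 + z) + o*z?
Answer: -10216176608/2322516497 ≈ -4.3988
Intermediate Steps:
o = -2114
n(k, z) = -2114*z + k/(-2137 + z) (n(k, z) = k/(-2137 + z) - 2114*z = -2114*z + k/(-2137 + z))
8006408/n(W(-2, -4), 861) = 8006408/(((-7 - 2114*861² + 4517618*861)/(-2137 + 861))) = 8006408/(((-7 - 2114*741321 + 3889669098)/(-1276))) = 8006408/((-(-7 - 1567152594 + 3889669098)/1276)) = 8006408/((-1/1276*2322516497)) = 8006408/(-2322516497/1276) = 8006408*(-1276/2322516497) = -10216176608/2322516497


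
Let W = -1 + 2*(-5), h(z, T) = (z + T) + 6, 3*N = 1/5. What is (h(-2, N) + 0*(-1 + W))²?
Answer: 3721/225 ≈ 16.538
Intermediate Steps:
N = 1/15 (N = (⅓)/5 = (⅓)*(⅕) = 1/15 ≈ 0.066667)
h(z, T) = 6 + T + z (h(z, T) = (T + z) + 6 = 6 + T + z)
W = -11 (W = -1 - 10 = -11)
(h(-2, N) + 0*(-1 + W))² = ((6 + 1/15 - 2) + 0*(-1 - 11))² = (61/15 + 0*(-12))² = (61/15 + 0)² = (61/15)² = 3721/225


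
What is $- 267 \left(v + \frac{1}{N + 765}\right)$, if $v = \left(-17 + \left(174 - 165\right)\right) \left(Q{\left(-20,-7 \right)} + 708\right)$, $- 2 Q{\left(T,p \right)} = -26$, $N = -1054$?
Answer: $\frac{445076451}{289} \approx 1.5401 \cdot 10^{6}$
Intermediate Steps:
$Q{\left(T,p \right)} = 13$ ($Q{\left(T,p \right)} = \left(- \frac{1}{2}\right) \left(-26\right) = 13$)
$v = -5768$ ($v = \left(-17 + \left(174 - 165\right)\right) \left(13 + 708\right) = \left(-17 + \left(174 - 165\right)\right) 721 = \left(-17 + 9\right) 721 = \left(-8\right) 721 = -5768$)
$- 267 \left(v + \frac{1}{N + 765}\right) = - 267 \left(-5768 + \frac{1}{-1054 + 765}\right) = - 267 \left(-5768 + \frac{1}{-289}\right) = - 267 \left(-5768 - \frac{1}{289}\right) = \left(-267\right) \left(- \frac{1666953}{289}\right) = \frac{445076451}{289}$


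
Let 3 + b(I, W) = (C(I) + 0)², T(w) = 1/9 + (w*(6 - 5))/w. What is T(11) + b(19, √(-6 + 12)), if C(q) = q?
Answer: 3232/9 ≈ 359.11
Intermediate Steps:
T(w) = 10/9 (T(w) = 1*(⅑) + (w*1)/w = ⅑ + w/w = ⅑ + 1 = 10/9)
b(I, W) = -3 + I² (b(I, W) = -3 + (I + 0)² = -3 + I²)
T(11) + b(19, √(-6 + 12)) = 10/9 + (-3 + 19²) = 10/9 + (-3 + 361) = 10/9 + 358 = 3232/9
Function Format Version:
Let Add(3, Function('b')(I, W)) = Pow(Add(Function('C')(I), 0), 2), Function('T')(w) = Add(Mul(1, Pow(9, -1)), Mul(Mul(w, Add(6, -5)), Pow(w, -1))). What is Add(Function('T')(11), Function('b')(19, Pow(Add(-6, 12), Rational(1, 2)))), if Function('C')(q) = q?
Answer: Rational(3232, 9) ≈ 359.11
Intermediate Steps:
Function('T')(w) = Rational(10, 9) (Function('T')(w) = Add(Mul(1, Rational(1, 9)), Mul(Mul(w, 1), Pow(w, -1))) = Add(Rational(1, 9), Mul(w, Pow(w, -1))) = Add(Rational(1, 9), 1) = Rational(10, 9))
Function('b')(I, W) = Add(-3, Pow(I, 2)) (Function('b')(I, W) = Add(-3, Pow(Add(I, 0), 2)) = Add(-3, Pow(I, 2)))
Add(Function('T')(11), Function('b')(19, Pow(Add(-6, 12), Rational(1, 2)))) = Add(Rational(10, 9), Add(-3, Pow(19, 2))) = Add(Rational(10, 9), Add(-3, 361)) = Add(Rational(10, 9), 358) = Rational(3232, 9)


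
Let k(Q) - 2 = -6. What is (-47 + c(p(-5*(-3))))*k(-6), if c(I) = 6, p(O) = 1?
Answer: 164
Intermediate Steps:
k(Q) = -4 (k(Q) = 2 - 6 = -4)
(-47 + c(p(-5*(-3))))*k(-6) = (-47 + 6)*(-4) = -41*(-4) = 164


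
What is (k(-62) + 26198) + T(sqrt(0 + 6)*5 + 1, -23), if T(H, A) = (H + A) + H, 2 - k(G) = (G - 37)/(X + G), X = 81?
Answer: 497500/19 + 10*sqrt(6) ≈ 26209.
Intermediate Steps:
k(G) = 2 - (-37 + G)/(81 + G) (k(G) = 2 - (G - 37)/(81 + G) = 2 - (-37 + G)/(81 + G))
T(H, A) = A + 2*H (T(H, A) = (A + H) + H = A + 2*H)
(k(-62) + 26198) + T(sqrt(0 + 6)*5 + 1, -23) = ((199 - 62)/(81 - 62) + 26198) + (-23 + 2*(sqrt(0 + 6)*5 + 1)) = (137/19 + 26198) + (-23 + 2*(sqrt(6)*5 + 1)) = ((1/19)*137 + 26198) + (-23 + 2*(5*sqrt(6) + 1)) = (137/19 + 26198) + (-23 + 2*(1 + 5*sqrt(6))) = 497899/19 + (-23 + (2 + 10*sqrt(6))) = 497899/19 + (-21 + 10*sqrt(6)) = 497500/19 + 10*sqrt(6)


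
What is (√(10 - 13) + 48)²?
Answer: (48 + I*√3)² ≈ 2301.0 + 166.28*I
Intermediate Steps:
(√(10 - 13) + 48)² = (√(-3) + 48)² = (I*√3 + 48)² = (48 + I*√3)²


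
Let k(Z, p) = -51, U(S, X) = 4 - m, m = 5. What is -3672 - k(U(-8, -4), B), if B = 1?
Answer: -3621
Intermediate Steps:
U(S, X) = -1 (U(S, X) = 4 - 1*5 = 4 - 5 = -1)
-3672 - k(U(-8, -4), B) = -3672 - 1*(-51) = -3672 + 51 = -3621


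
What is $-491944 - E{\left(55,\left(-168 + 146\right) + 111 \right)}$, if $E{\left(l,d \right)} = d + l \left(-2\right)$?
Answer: $-491923$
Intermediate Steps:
$E{\left(l,d \right)} = d - 2 l$
$-491944 - E{\left(55,\left(-168 + 146\right) + 111 \right)} = -491944 - \left(\left(\left(-168 + 146\right) + 111\right) - 110\right) = -491944 - \left(\left(-22 + 111\right) - 110\right) = -491944 - \left(89 - 110\right) = -491944 - -21 = -491944 + 21 = -491923$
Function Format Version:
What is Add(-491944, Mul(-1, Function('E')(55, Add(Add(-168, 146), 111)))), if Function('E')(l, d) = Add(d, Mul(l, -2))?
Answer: -491923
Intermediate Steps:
Function('E')(l, d) = Add(d, Mul(-2, l))
Add(-491944, Mul(-1, Function('E')(55, Add(Add(-168, 146), 111)))) = Add(-491944, Mul(-1, Add(Add(Add(-168, 146), 111), Mul(-2, 55)))) = Add(-491944, Mul(-1, Add(Add(-22, 111), -110))) = Add(-491944, Mul(-1, Add(89, -110))) = Add(-491944, Mul(-1, -21)) = Add(-491944, 21) = -491923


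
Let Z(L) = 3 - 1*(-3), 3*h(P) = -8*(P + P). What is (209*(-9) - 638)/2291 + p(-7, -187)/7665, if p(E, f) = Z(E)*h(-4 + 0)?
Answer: -19014887/17560515 ≈ -1.0828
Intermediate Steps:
h(P) = -16*P/3 (h(P) = (-8*(P + P))/3 = (-16*P)/3 = -16*P/3)
Z(L) = 6 (Z(L) = 3 + 3 = 6)
p(E, f) = 128 (p(E, f) = 6*(-16*(-4 + 0)/3) = 6*(-16/3*(-4)) = 6*(64/3) = 128)
(209*(-9) - 638)/2291 + p(-7, -187)/7665 = (209*(-9) - 638)/2291 + 128/7665 = (-1881 - 638)*(1/2291) + 128*(1/7665) = -2519*1/2291 + 128/7665 = -2519/2291 + 128/7665 = -19014887/17560515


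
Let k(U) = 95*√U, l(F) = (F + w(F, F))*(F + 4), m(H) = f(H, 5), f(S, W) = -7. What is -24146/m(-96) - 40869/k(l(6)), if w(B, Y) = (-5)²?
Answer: 24146/7 - 2151*√310/1550 ≈ 3425.0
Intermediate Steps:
w(B, Y) = 25
m(H) = -7
l(F) = (4 + F)*(25 + F) (l(F) = (F + 25)*(F + 4) = (25 + F)*(4 + F) = (4 + F)*(25 + F))
-24146/m(-96) - 40869/k(l(6)) = -24146/(-7) - 40869*1/(95*√(100 + 6² + 29*6)) = -24146*(-⅐) - 40869*1/(95*√(100 + 36 + 174)) = 24146/7 - 40869*√310/29450 = 24146/7 - 2151*√310/1550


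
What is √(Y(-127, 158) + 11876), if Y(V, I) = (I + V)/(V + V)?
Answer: √766184142/254 ≈ 108.98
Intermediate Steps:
Y(V, I) = (I + V)/(2*V) (Y(V, I) = (I + V)/((2*V)) = (I + V)*(1/(2*V)) = (I + V)/(2*V))
√(Y(-127, 158) + 11876) = √((½)*(158 - 127)/(-127) + 11876) = √((½)*(-1/127)*31 + 11876) = √(-31/254 + 11876) = √(3016473/254) = √766184142/254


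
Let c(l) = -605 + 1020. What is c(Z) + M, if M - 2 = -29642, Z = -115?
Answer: -29225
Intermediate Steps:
M = -29640 (M = 2 - 29642 = -29640)
c(l) = 415
c(Z) + M = 415 - 29640 = -29225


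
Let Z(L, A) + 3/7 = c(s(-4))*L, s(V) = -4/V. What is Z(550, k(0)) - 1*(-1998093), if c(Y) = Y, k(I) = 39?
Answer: 13990498/7 ≈ 1.9986e+6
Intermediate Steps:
Z(L, A) = -3/7 + L (Z(L, A) = -3/7 + (-4/(-4))*L = -3/7 + (-4*(-1/4))*L = -3/7 + 1*L = -3/7 + L)
Z(550, k(0)) - 1*(-1998093) = (-3/7 + 550) - 1*(-1998093) = 3847/7 + 1998093 = 13990498/7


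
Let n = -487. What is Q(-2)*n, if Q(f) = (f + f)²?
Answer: -7792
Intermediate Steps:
Q(f) = 4*f² (Q(f) = (2*f)² = 4*f²)
Q(-2)*n = (4*(-2)²)*(-487) = (4*4)*(-487) = 16*(-487) = -7792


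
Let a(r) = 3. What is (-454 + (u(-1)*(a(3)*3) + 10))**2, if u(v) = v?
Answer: 205209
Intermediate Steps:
(-454 + (u(-1)*(a(3)*3) + 10))**2 = (-454 + (-3*3 + 10))**2 = (-454 + (-1*9 + 10))**2 = (-454 + (-9 + 10))**2 = (-454 + 1)**2 = (-453)**2 = 205209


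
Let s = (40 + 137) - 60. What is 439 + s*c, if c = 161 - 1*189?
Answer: -2837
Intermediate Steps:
s = 117 (s = 177 - 60 = 117)
c = -28 (c = 161 - 189 = -28)
439 + s*c = 439 + 117*(-28) = 439 - 3276 = -2837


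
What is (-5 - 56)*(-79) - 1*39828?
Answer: -35009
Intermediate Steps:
(-5 - 56)*(-79) - 1*39828 = -61*(-79) - 39828 = 4819 - 39828 = -35009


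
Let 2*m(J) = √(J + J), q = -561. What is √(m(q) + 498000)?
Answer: √(1992000 + 2*I*√1122)/2 ≈ 705.69 + 0.011866*I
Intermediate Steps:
m(J) = √2*√J/2 (m(J) = √(J + J)/2 = √(2*J)/2 = (√2*√J)/2 = √2*√J/2)
√(m(q) + 498000) = √(√2*√(-561)/2 + 498000) = √(√2*(I*√561)/2 + 498000) = √(I*√1122/2 + 498000) = √(498000 + I*√1122/2)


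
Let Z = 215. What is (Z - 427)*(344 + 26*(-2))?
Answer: -61904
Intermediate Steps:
(Z - 427)*(344 + 26*(-2)) = (215 - 427)*(344 + 26*(-2)) = -212*(344 - 52) = -212*292 = -61904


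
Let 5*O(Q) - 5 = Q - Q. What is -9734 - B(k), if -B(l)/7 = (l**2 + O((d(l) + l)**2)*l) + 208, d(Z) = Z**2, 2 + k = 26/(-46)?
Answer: -4364194/529 ≈ -8249.9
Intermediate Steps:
k = -59/23 (k = -2 + 26/(-46) = -2 + 26*(-1/46) = -2 - 13/23 = -59/23 ≈ -2.5652)
O(Q) = 1 (O(Q) = 1 + (Q - Q)/5 = 1 + (1/5)*0 = 1 + 0 = 1)
B(l) = -1456 - 7*l - 7*l**2 (B(l) = -7*((l**2 + 1*l) + 208) = -7*((l**2 + l) + 208) = -7*((l + l**2) + 208) = -7*(208 + l + l**2) = -1456 - 7*l - 7*l**2)
-9734 - B(k) = -9734 - (-1456 - 7*(-59/23) - 7*(-59/23)**2) = -9734 - (-1456 + 413/23 - 7*3481/529) = -9734 - (-1456 + 413/23 - 24367/529) = -9734 - 1*(-785092/529) = -9734 + 785092/529 = -4364194/529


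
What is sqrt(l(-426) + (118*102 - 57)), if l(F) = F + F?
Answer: sqrt(11127) ≈ 105.48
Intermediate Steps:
l(F) = 2*F
sqrt(l(-426) + (118*102 - 57)) = sqrt(2*(-426) + (118*102 - 57)) = sqrt(-852 + (12036 - 57)) = sqrt(-852 + 11979) = sqrt(11127)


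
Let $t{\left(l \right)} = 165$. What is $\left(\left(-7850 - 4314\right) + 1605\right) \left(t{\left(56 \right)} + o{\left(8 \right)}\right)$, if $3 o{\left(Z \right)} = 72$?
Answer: $-1995651$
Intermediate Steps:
$o{\left(Z \right)} = 24$ ($o{\left(Z \right)} = \frac{1}{3} \cdot 72 = 24$)
$\left(\left(-7850 - 4314\right) + 1605\right) \left(t{\left(56 \right)} + o{\left(8 \right)}\right) = \left(\left(-7850 - 4314\right) + 1605\right) \left(165 + 24\right) = \left(-12164 + 1605\right) 189 = \left(-10559\right) 189 = -1995651$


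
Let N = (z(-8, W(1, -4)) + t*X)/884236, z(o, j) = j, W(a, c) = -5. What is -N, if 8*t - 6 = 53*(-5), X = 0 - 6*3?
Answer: -2311/3536944 ≈ -0.00065339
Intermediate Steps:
X = -18 (X = 0 - 18 = -18)
t = -259/8 (t = 3/4 + (53*(-5))/8 = 3/4 + (1/8)*(-265) = 3/4 - 265/8 = -259/8 ≈ -32.375)
N = 2311/3536944 (N = (-5 - 259/8*(-18))/884236 = (-5 + 2331/4)*(1/884236) = (2311/4)*(1/884236) = 2311/3536944 ≈ 0.00065339)
-N = -1*2311/3536944 = -2311/3536944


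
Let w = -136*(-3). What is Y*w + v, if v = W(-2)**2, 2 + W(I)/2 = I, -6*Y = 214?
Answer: -14488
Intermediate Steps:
Y = -107/3 (Y = -1/6*214 = -107/3 ≈ -35.667)
W(I) = -4 + 2*I
v = 64 (v = (-4 + 2*(-2))**2 = (-4 - 4)**2 = (-8)**2 = 64)
w = 408
Y*w + v = -107/3*408 + 64 = -14552 + 64 = -14488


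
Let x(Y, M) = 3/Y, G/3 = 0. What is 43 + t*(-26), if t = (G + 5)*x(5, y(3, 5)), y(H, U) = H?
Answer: -35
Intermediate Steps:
G = 0 (G = 3*0 = 0)
t = 3 (t = (0 + 5)*(3/5) = 5*(3*(1/5)) = 5*(3/5) = 3)
43 + t*(-26) = 43 + 3*(-26) = 43 - 78 = -35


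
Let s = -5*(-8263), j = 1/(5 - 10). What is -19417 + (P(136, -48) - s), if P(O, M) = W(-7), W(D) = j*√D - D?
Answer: -60725 - I*√7/5 ≈ -60725.0 - 0.52915*I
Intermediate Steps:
j = -⅕ (j = 1/(-5) = -⅕ ≈ -0.20000)
W(D) = -D - √D/5 (W(D) = -√D/5 - D = -D - √D/5)
P(O, M) = 7 - I*√7/5 (P(O, M) = -1*(-7) - I*√7/5 = 7 - I*√7/5)
s = 41315
-19417 + (P(136, -48) - s) = -19417 + ((7 - I*√7/5) - 1*41315) = -19417 + ((7 - I*√7/5) - 41315) = -19417 + (-41308 - I*√7/5) = -60725 - I*√7/5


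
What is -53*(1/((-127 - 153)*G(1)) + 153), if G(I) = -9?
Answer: -20434733/2520 ≈ -8109.0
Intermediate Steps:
-53*(1/((-127 - 153)*G(1)) + 153) = -53*(1/(-127 - 153*(-9)) + 153) = -53*(-1/9/(-280) + 153) = -53*(-1/280*(-1/9) + 153) = -53*(1/2520 + 153) = -53*385561/2520 = -20434733/2520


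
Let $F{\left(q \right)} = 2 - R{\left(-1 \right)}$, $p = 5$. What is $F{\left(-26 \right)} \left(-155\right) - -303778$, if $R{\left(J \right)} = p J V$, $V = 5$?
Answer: $299593$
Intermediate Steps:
$R{\left(J \right)} = 25 J$ ($R{\left(J \right)} = 5 J 5 = 25 J$)
$F{\left(q \right)} = 27$ ($F{\left(q \right)} = 2 - 25 \left(-1\right) = 2 - -25 = 2 + 25 = 27$)
$F{\left(-26 \right)} \left(-155\right) - -303778 = 27 \left(-155\right) - -303778 = -4185 + 303778 = 299593$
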